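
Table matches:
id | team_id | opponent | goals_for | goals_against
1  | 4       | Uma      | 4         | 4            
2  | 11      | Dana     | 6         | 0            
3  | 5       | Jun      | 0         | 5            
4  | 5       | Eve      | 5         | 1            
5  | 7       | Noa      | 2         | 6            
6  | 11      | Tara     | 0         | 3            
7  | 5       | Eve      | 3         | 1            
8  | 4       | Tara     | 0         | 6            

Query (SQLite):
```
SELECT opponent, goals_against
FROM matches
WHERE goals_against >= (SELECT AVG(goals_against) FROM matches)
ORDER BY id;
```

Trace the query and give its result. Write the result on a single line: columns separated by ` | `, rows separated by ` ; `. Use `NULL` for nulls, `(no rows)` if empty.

Uma | 4 ; Jun | 5 ; Noa | 6 ; Tara | 6

Scalar subquery: AVG(goals_against) over all matches rows = 3.25.
Keep rows where goals_against >= that value.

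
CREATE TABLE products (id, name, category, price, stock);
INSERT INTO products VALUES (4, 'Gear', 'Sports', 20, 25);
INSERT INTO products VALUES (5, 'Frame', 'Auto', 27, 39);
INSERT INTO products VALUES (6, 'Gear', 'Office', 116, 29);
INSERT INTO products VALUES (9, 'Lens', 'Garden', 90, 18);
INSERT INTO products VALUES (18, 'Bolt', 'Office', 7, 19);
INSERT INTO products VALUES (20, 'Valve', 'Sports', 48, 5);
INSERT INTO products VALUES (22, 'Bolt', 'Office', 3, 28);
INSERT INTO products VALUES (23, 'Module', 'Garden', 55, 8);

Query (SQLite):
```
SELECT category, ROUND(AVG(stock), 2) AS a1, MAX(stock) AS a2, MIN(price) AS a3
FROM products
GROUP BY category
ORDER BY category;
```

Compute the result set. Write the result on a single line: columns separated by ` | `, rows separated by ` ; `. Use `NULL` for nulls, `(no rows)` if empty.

Group products by category.
Per group compute: ROUND(AVG(stock), 2), MAX(stock), MIN(price).
  Auto: ids {5} → ROUND(AVG(stock), 2)=39, MAX(stock)=39, MIN(price)=27
  Garden: ids {9, 23} → ROUND(AVG(stock), 2)=13, MAX(stock)=18, MIN(price)=55
  Office: ids {6, 18, 22} → ROUND(AVG(stock), 2)=25.33, MAX(stock)=29, MIN(price)=3
  Sports: ids {4, 20} → ROUND(AVG(stock), 2)=15, MAX(stock)=25, MIN(price)=20

Auto | 39 | 39 | 27 ; Garden | 13 | 18 | 55 ; Office | 25.33 | 29 | 3 ; Sports | 15 | 25 | 20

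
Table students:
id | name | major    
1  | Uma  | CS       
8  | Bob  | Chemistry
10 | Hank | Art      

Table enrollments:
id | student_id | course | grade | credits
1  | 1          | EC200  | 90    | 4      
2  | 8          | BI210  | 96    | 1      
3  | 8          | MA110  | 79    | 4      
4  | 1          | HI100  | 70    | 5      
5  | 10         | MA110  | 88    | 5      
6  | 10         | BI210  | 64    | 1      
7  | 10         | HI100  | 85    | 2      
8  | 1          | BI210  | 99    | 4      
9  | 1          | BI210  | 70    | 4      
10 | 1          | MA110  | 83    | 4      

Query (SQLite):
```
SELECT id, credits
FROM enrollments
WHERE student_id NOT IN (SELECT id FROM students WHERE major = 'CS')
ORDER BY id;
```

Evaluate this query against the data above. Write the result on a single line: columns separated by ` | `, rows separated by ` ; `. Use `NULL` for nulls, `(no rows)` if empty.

2 | 1 ; 3 | 4 ; 5 | 5 ; 6 | 1 ; 7 | 2

Inner query: students.id where major = 'CS'.
Outer: keep enrollments rows whose student_id is not in that set.
Inner query → {1}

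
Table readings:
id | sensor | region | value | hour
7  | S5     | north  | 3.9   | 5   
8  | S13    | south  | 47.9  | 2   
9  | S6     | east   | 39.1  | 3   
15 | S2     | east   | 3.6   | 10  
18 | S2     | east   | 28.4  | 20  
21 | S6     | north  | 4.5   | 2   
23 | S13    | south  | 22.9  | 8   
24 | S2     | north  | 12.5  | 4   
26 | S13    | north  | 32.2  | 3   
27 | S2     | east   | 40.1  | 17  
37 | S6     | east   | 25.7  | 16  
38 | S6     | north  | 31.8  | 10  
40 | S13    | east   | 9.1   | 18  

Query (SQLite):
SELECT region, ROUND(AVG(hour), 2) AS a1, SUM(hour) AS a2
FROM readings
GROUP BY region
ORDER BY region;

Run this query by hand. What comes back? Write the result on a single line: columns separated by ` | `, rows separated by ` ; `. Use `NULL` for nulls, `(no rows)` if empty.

east | 14 | 84 ; north | 4.8 | 24 ; south | 5 | 10

Group readings by region.
Per group compute: ROUND(AVG(hour), 2), SUM(hour).
  east: ids {9, 15, 18, 27, 37, 40} → ROUND(AVG(hour), 2)=14, SUM(hour)=84
  north: ids {7, 21, 24, 26, 38} → ROUND(AVG(hour), 2)=4.8, SUM(hour)=24
  south: ids {8, 23} → ROUND(AVG(hour), 2)=5, SUM(hour)=10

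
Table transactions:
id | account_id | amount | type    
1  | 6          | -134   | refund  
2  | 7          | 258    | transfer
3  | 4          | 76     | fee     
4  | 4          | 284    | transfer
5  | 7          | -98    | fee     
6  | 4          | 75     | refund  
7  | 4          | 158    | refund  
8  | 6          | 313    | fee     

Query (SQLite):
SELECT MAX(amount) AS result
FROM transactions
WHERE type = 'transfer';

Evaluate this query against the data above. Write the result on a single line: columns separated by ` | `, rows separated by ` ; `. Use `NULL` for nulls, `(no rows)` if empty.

Rows where type='transfer' → amount values: [258, 284].
MAX of non-NULL values = 284.

284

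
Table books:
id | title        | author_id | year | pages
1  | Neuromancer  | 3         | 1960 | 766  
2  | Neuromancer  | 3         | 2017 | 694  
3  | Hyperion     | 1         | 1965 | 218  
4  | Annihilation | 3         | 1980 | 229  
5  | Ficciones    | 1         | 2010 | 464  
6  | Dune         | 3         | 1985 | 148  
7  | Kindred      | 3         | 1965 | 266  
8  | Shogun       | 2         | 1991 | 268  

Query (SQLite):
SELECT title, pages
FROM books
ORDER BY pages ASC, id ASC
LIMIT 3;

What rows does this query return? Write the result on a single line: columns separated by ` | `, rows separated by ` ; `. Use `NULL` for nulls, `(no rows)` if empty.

Sort by pages asc, tiebreak id asc: (148, id=6), (218, id=3), (229, id=4), (266, id=7), (268, id=8), (464, id=5) …. Take first 3.

Dune | 148 ; Hyperion | 218 ; Annihilation | 229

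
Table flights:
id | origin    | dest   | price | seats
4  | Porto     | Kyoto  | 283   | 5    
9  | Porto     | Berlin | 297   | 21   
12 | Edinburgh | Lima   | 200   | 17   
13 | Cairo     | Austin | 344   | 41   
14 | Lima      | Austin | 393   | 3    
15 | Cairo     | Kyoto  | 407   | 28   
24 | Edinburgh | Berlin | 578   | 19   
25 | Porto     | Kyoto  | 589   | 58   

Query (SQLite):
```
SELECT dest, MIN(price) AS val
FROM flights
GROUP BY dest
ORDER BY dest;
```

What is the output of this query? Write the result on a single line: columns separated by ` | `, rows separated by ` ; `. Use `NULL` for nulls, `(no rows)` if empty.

Austin | 344 ; Berlin | 297 ; Kyoto | 283 ; Lima | 200

Partition flights by dest; compute MIN(price) within each group.
  Austin: ids {13, 14} → MIN(price)=344
  Berlin: ids {9, 24} → MIN(price)=297
  Kyoto: ids {4, 15, 25} → MIN(price)=283
  Lima: ids {12} → MIN(price)=200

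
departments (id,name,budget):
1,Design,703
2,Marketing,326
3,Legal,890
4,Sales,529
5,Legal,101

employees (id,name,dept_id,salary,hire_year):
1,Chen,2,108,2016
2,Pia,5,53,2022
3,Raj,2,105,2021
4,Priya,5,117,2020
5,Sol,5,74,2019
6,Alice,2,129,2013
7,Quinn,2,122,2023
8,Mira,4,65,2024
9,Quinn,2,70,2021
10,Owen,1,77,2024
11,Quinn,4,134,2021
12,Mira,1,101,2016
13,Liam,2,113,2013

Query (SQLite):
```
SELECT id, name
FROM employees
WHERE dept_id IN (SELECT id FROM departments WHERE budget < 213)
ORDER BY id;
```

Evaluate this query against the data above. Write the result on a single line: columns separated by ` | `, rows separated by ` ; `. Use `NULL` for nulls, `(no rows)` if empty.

2 | Pia ; 4 | Priya ; 5 | Sol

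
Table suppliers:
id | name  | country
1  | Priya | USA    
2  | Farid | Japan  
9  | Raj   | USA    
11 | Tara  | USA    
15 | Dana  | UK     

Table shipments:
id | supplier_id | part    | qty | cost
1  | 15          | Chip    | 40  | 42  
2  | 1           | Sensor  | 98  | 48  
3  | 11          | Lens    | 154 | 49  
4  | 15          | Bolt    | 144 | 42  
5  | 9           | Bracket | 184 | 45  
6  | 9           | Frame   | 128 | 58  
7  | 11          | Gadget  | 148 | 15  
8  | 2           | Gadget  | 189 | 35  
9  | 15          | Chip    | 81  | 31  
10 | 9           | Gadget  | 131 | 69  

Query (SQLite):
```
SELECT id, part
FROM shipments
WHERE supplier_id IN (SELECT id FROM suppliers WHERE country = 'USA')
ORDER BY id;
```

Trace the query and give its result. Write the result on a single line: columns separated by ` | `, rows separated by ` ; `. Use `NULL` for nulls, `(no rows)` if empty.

2 | Sensor ; 3 | Lens ; 5 | Bracket ; 6 | Frame ; 7 | Gadget ; 10 | Gadget

Inner query: suppliers.id where country = 'USA'.
Outer: keep shipments rows whose supplier_id is in that set.
Inner query → {1, 9, 11}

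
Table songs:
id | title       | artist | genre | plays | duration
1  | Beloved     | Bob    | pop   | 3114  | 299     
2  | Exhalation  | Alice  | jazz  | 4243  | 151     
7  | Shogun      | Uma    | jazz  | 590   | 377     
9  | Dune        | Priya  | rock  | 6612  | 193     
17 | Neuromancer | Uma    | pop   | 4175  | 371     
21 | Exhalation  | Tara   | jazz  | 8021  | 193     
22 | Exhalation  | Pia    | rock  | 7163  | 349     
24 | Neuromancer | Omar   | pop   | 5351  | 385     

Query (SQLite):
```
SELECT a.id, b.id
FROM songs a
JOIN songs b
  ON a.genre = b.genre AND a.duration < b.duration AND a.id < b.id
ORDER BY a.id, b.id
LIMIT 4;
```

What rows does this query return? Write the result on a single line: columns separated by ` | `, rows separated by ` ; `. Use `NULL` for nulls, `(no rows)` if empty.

Pairs (a,b) with same genre, a.duration < b.duration, a.id < b.id.
genre groups: jazz:{2,7,21} pop:{1,17,24} rock:{9,22}
Ordered by (a.id, b.id); first 4.

1 | 17 ; 1 | 24 ; 2 | 7 ; 2 | 21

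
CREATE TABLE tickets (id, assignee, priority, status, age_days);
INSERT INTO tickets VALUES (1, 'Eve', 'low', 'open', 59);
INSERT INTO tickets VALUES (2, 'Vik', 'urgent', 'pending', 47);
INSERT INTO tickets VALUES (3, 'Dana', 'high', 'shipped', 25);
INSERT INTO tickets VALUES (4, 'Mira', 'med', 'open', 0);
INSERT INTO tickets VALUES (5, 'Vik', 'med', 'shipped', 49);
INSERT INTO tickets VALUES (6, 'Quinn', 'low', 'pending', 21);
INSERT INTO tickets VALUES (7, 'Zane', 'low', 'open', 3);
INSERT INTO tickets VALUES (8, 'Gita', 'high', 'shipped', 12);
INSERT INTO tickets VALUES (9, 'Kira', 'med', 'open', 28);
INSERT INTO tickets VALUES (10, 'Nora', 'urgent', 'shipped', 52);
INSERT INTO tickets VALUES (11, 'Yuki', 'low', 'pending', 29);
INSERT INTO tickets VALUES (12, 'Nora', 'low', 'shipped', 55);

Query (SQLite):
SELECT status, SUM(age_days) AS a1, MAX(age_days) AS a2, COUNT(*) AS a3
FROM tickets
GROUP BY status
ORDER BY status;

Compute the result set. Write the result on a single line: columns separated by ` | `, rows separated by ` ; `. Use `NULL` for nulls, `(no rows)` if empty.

Group tickets by status.
Per group compute: SUM(age_days), MAX(age_days), COUNT(*).
  open: ids {1, 4, 7, 9} → SUM(age_days)=90, MAX(age_days)=59, COUNT(*)=4
  pending: ids {2, 6, 11} → SUM(age_days)=97, MAX(age_days)=47, COUNT(*)=3
  shipped: ids {3, 5, 8, 10, 12} → SUM(age_days)=193, MAX(age_days)=55, COUNT(*)=5

open | 90 | 59 | 4 ; pending | 97 | 47 | 3 ; shipped | 193 | 55 | 5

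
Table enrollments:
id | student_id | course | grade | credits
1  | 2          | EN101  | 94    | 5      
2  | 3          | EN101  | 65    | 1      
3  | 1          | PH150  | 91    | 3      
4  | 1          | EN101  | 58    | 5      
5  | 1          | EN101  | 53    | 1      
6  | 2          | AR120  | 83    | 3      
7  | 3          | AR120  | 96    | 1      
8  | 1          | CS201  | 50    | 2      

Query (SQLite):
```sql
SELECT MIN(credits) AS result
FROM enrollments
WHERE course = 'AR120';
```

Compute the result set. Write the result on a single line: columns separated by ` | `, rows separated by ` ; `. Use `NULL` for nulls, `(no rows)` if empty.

1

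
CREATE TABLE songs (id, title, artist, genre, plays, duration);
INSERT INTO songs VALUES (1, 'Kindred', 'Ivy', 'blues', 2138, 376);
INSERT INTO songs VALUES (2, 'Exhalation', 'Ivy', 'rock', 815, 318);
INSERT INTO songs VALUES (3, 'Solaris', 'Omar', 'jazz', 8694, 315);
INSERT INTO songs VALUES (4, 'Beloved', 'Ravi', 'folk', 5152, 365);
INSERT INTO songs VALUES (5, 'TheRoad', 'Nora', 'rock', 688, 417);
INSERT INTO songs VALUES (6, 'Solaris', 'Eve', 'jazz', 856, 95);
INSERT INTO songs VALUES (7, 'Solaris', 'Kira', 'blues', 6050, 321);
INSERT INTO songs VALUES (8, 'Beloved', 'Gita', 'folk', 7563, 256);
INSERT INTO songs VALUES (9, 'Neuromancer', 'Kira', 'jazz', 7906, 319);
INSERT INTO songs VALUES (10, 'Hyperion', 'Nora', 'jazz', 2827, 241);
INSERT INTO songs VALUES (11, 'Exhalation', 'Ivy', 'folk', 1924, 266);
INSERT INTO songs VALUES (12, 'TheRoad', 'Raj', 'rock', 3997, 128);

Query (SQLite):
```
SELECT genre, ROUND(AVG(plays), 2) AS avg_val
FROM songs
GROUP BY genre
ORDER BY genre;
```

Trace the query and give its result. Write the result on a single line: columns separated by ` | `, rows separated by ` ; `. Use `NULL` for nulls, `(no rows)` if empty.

Partition songs by genre; compute ROUND(AVG(plays), 2) within each group.
  blues: ids {1, 7} → ROUND(AVG(plays), 2)=4094
  folk: ids {4, 8, 11} → ROUND(AVG(plays), 2)=4879.67
  jazz: ids {3, 6, 9, 10} → ROUND(AVG(plays), 2)=5070.75
  rock: ids {2, 5, 12} → ROUND(AVG(plays), 2)=1833.33

blues | 4094 ; folk | 4879.67 ; jazz | 5070.75 ; rock | 1833.33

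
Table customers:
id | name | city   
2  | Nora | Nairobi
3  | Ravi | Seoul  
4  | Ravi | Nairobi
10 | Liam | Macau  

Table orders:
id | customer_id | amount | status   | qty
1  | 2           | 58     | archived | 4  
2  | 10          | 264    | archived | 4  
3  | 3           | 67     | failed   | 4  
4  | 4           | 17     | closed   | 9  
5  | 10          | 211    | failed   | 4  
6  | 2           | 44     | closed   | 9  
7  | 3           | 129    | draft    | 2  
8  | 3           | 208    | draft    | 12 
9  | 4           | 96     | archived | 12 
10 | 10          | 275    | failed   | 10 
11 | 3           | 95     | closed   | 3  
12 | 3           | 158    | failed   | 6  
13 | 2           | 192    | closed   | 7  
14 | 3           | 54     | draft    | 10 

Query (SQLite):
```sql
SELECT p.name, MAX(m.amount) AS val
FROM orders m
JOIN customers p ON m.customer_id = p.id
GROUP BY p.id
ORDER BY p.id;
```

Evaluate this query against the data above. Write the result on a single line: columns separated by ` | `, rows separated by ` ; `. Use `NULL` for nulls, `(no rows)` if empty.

Nora | 192 ; Ravi | 208 ; Ravi | 96 ; Liam | 275

Join each orders row to its customers via customer_id.
Group joined rows by customers.id; compute MAX(m.amount) per group.
  2: ids {1, 6, 13} → MAX(m.amount)=192
  3: ids {3, 7, 8, 11, 12, 14} → MAX(m.amount)=208
  4: ids {4, 9} → MAX(m.amount)=96
  10: ids {2, 5, 10} → MAX(m.amount)=275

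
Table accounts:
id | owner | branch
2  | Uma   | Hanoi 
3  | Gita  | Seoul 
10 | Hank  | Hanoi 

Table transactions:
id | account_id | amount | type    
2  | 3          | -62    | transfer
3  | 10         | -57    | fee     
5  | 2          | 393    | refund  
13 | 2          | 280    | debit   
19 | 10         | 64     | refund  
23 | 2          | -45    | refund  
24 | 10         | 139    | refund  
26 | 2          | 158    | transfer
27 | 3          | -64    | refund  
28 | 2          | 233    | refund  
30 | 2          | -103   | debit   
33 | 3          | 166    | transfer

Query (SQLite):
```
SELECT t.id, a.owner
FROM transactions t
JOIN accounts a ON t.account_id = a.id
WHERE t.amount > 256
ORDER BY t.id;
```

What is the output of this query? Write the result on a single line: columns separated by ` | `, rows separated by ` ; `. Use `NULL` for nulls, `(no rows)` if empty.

Each transactions row matches the accounts row where account_id = accounts.id.
Then keep rows with t.amount > 256.

5 | Uma ; 13 | Uma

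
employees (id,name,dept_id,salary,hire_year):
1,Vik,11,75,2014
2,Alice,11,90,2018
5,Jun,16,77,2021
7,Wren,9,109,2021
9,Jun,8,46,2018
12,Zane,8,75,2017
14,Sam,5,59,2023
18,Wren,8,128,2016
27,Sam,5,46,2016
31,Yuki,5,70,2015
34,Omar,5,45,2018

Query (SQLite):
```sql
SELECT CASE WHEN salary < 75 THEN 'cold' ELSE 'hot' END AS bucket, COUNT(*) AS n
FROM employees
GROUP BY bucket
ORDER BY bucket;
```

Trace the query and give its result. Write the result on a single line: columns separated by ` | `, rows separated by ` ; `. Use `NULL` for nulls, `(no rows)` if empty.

Bucket rows by salary < 75 → 'cold' else 'hot'; count each bucket.

cold | 5 ; hot | 6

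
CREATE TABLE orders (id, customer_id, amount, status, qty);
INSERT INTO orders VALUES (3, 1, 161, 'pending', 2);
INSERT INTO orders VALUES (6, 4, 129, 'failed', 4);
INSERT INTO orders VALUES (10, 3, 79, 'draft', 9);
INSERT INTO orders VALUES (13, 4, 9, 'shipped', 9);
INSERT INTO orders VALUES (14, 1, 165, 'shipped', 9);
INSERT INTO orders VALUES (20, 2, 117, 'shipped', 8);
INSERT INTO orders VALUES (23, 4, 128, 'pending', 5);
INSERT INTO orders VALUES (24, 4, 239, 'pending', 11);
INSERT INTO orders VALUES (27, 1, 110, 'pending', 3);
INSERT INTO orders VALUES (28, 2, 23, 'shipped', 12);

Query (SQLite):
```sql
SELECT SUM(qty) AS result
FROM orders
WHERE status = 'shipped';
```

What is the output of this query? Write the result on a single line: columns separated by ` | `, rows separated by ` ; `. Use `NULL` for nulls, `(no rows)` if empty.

38

Rows where status='shipped' → qty values: [9, 9, 8, 12].
SUM of non-NULL values = 38.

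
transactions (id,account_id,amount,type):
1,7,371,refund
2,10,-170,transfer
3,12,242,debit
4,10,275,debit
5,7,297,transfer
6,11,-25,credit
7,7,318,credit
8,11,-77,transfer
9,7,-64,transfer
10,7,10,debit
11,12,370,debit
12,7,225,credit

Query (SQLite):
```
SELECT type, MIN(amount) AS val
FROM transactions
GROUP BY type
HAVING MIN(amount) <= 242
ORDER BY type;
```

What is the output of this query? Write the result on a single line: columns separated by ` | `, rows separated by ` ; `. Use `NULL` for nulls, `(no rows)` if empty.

Partition transactions by type; compute MIN(amount) within each group.
HAVING: keep groups where MIN(amount) <= 242.
  credit: ids {6, 7, 12} → MIN(amount)=-25
  debit: ids {3, 4, 10, 11} → MIN(amount)=10
  refund: ids {1} → MIN(amount)=371
  transfer: ids {2, 5, 8, 9} → MIN(amount)=-170

credit | -25 ; debit | 10 ; transfer | -170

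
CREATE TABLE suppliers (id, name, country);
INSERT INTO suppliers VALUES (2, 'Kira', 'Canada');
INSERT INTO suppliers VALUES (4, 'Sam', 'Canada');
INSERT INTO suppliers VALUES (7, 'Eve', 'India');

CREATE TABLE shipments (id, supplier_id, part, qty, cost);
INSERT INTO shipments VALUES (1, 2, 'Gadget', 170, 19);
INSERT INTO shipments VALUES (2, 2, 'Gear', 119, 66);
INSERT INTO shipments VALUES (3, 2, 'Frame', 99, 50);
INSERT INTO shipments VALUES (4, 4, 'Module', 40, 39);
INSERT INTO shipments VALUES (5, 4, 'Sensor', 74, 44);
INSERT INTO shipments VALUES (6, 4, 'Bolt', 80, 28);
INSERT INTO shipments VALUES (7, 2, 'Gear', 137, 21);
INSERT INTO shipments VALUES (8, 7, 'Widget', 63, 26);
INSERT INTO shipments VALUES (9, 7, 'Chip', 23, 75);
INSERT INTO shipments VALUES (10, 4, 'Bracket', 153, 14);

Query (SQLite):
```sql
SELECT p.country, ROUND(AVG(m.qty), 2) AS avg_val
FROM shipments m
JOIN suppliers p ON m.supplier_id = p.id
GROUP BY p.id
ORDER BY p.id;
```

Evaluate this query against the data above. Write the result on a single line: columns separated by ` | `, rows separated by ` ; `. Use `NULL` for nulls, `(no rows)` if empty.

Join each shipments row to its suppliers via supplier_id.
Group joined rows by suppliers.id; compute ROUND(AVG(m.qty), 2) per group.
  2: ids {1, 2, 3, 7} → ROUND(AVG(m.qty), 2)=131.25
  4: ids {4, 5, 6, 10} → ROUND(AVG(m.qty), 2)=86.75
  7: ids {8, 9} → ROUND(AVG(m.qty), 2)=43

Canada | 131.25 ; Canada | 86.75 ; India | 43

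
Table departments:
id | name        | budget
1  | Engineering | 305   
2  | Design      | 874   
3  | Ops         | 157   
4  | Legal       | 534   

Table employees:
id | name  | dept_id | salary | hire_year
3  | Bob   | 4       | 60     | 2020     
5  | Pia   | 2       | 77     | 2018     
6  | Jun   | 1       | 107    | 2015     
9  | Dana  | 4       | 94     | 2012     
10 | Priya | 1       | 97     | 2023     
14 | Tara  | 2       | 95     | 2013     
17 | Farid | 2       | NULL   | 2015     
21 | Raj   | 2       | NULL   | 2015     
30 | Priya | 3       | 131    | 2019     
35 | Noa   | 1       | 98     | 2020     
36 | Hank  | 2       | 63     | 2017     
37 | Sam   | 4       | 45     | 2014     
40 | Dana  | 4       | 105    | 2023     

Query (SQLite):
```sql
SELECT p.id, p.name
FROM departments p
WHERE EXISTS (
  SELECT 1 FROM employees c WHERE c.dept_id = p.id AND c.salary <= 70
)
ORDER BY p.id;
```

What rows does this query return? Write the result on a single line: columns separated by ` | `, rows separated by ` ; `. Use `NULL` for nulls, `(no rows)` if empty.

For each departments row, check whether any employees with matching dept_id has salary <= 70.
Keep rows where that is true.

2 | Design ; 4 | Legal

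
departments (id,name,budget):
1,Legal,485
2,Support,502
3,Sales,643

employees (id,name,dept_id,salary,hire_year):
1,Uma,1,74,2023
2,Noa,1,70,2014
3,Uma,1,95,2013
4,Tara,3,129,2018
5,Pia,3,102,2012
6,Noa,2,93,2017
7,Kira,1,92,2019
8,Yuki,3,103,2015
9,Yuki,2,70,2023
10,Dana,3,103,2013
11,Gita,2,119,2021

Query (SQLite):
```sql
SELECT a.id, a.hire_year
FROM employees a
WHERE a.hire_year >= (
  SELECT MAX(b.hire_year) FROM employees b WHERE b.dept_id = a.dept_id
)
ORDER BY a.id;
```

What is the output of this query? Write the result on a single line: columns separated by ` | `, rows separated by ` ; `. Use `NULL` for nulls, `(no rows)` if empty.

1 | 2023 ; 4 | 2018 ; 9 | 2023

For each employees row a, compute MAX(hire_year) over rows sharing a.dept_id.
Keep row a if a.hire_year >= that per-group MAX.
  dept_id=1: MAX(hire_year) = 2023
  dept_id=2: MAX(hire_year) = 2023
  dept_id=3: MAX(hire_year) = 2018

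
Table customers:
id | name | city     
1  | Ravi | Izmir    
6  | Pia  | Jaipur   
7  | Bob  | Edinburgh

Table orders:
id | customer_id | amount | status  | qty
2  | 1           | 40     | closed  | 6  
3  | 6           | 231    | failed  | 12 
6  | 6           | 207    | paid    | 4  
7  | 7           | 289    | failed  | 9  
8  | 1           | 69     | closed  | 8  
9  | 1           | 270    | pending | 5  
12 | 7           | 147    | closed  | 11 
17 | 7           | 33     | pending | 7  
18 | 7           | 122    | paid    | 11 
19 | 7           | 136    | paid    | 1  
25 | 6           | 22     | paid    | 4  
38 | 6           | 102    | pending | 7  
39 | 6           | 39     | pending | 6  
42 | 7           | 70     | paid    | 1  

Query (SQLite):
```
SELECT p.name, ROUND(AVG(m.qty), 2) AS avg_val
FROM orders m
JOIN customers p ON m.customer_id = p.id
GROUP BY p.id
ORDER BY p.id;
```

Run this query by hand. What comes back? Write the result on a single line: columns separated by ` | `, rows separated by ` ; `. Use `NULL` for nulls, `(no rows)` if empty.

Join each orders row to its customers via customer_id.
Group joined rows by customers.id; compute ROUND(AVG(m.qty), 2) per group.
  1: ids {2, 8, 9} → ROUND(AVG(m.qty), 2)=6.33
  6: ids {3, 6, 25, 38, 39} → ROUND(AVG(m.qty), 2)=6.6
  7: ids {7, 12, 17, 18, 19, 42} → ROUND(AVG(m.qty), 2)=6.67

Ravi | 6.33 ; Pia | 6.6 ; Bob | 6.67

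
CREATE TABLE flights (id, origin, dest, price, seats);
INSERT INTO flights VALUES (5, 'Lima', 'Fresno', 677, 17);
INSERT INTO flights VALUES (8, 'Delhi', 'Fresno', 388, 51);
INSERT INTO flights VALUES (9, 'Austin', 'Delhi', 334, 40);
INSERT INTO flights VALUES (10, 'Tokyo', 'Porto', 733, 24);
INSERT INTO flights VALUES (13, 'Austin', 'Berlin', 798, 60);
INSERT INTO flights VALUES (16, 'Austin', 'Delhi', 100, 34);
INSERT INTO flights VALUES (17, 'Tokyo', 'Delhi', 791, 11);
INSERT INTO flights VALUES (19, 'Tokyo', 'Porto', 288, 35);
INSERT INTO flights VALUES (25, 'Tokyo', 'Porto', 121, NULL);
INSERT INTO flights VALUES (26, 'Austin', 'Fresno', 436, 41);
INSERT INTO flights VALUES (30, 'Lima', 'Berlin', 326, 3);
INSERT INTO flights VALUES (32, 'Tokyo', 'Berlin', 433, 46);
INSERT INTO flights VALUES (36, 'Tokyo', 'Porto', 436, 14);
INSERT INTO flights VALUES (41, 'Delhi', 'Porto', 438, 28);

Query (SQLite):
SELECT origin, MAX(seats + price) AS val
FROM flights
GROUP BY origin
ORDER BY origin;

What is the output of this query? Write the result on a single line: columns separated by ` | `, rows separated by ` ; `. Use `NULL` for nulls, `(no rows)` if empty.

Austin | 858 ; Delhi | 466 ; Lima | 694 ; Tokyo | 802

For each row compute seats + price.
Group by origin; take MAX of the expression per group.
  Austin: ids {9, 13, 16, 26} → MAX(seats + price)=858
  Delhi: ids {8, 41} → MAX(seats + price)=466
  Lima: ids {5, 30} → MAX(seats + price)=694
  Tokyo: ids {10, 17, 19, 25, 32, 36} → MAX(seats + price)=802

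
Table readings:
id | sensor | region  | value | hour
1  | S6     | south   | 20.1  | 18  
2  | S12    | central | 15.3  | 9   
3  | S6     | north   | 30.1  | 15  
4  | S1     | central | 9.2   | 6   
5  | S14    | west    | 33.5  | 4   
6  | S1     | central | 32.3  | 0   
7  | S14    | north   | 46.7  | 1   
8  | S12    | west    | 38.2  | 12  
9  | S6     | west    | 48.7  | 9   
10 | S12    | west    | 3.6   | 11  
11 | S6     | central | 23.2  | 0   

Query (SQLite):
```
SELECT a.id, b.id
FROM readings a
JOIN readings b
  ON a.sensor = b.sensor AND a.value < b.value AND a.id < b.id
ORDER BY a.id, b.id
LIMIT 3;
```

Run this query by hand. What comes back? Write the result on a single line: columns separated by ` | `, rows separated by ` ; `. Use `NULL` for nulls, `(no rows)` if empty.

1 | 3 ; 1 | 9 ; 1 | 11

Pairs (a,b) with same sensor, a.value < b.value, a.id < b.id.
sensor groups: S1:{4,6} S12:{2,8,10} S14:{5,7} S6:{1,3,9,11}
Ordered by (a.id, b.id); first 3.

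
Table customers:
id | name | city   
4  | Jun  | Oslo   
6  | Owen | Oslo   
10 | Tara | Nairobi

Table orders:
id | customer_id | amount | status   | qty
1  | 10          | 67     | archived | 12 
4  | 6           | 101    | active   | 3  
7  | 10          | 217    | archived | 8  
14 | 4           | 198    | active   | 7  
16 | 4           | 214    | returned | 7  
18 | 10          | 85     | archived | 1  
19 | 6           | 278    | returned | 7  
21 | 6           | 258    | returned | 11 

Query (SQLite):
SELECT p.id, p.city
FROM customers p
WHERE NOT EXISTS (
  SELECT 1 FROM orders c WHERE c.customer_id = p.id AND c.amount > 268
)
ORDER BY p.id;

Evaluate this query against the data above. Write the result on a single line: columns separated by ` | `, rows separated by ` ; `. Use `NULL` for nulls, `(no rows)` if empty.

4 | Oslo ; 10 | Nairobi

For each customers row, check whether any orders with matching customer_id has amount > 268.
Keep rows where that is false.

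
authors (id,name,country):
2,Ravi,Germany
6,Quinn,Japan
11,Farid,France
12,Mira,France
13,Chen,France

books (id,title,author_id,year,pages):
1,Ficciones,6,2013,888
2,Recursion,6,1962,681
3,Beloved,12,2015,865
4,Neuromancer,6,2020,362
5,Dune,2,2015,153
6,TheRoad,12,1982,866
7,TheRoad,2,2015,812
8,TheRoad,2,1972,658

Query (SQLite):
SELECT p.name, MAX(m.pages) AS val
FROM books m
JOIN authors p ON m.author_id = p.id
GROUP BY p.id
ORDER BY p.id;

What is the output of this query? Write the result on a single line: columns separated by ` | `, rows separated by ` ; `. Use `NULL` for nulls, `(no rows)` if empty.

Ravi | 812 ; Quinn | 888 ; Mira | 866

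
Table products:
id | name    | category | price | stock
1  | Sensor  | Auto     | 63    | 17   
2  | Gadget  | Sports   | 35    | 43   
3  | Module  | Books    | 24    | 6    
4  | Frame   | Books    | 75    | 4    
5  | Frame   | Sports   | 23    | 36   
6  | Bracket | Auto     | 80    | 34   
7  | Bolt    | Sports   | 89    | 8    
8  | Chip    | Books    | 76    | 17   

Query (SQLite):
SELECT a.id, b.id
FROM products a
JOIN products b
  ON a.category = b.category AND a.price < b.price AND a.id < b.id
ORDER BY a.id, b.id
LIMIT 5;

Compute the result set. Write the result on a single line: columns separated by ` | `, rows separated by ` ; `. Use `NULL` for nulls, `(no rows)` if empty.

Pairs (a,b) with same category, a.price < b.price, a.id < b.id.
category groups: Auto:{1,6} Books:{3,4,8} Sports:{2,5,7}
Ordered by (a.id, b.id); first 5.

1 | 6 ; 2 | 7 ; 3 | 4 ; 3 | 8 ; 4 | 8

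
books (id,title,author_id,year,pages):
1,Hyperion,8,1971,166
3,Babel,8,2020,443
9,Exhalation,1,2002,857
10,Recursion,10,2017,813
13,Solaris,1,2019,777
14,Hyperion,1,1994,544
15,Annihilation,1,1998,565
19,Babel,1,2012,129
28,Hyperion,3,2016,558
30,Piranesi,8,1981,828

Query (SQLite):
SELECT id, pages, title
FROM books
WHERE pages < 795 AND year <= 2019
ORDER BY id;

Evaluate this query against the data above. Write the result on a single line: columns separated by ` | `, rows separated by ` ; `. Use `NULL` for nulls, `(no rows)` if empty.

1 | 166 | Hyperion ; 13 | 777 | Solaris ; 14 | 544 | Hyperion ; 15 | 565 | Annihilation ; 19 | 129 | Babel ; 28 | 558 | Hyperion

pages < 795: ids {1, 3, 13, 14, 15, 19, 28}
year <= 2019: ids {1, 9, 10, 13, 14, 15, 19, 28, 30}
Combine with AND.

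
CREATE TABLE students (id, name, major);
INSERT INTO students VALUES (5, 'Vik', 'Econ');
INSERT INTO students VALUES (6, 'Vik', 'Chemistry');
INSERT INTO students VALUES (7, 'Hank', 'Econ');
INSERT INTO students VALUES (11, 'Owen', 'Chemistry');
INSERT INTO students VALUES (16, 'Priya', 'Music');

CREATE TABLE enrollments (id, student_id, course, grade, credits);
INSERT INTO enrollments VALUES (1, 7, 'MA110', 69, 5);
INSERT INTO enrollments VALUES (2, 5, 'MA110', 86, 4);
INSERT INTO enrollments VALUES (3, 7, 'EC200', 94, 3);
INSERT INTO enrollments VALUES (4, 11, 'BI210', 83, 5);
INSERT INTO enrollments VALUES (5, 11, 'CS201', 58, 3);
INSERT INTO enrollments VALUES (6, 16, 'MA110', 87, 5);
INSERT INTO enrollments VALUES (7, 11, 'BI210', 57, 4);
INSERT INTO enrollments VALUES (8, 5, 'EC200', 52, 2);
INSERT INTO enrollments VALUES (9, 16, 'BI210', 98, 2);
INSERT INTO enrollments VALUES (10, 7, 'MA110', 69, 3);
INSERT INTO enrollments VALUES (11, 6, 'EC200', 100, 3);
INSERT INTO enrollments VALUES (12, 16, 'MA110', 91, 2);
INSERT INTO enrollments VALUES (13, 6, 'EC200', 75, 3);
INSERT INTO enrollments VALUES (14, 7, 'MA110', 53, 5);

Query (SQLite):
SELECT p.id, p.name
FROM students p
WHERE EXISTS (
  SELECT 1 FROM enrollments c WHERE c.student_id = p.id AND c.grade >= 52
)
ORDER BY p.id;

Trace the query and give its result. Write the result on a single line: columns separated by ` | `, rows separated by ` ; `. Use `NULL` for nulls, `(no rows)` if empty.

For each students row, check whether any enrollments with matching student_id has grade >= 52.
Keep rows where that is true.

5 | Vik ; 6 | Vik ; 7 | Hank ; 11 | Owen ; 16 | Priya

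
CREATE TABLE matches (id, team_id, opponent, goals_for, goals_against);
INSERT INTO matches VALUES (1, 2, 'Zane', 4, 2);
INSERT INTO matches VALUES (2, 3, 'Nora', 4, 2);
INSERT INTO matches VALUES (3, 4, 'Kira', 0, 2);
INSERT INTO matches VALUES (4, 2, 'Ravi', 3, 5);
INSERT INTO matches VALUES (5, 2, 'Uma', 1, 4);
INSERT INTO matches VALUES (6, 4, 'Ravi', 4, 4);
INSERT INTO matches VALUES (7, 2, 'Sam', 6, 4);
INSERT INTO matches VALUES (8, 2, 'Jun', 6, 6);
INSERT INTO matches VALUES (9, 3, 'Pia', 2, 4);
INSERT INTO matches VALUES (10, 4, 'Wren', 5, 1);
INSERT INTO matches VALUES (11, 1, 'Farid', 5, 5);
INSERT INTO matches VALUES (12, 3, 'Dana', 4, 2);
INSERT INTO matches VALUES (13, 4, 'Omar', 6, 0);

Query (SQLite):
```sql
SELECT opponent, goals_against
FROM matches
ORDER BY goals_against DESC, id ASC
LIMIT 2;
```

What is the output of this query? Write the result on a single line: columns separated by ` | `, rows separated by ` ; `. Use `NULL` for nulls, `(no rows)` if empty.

Sort by goals_against desc, tiebreak id asc: (6, id=8), (5, id=4), (5, id=11), (4, id=5), (4, id=6) …. Take first 2.

Jun | 6 ; Ravi | 5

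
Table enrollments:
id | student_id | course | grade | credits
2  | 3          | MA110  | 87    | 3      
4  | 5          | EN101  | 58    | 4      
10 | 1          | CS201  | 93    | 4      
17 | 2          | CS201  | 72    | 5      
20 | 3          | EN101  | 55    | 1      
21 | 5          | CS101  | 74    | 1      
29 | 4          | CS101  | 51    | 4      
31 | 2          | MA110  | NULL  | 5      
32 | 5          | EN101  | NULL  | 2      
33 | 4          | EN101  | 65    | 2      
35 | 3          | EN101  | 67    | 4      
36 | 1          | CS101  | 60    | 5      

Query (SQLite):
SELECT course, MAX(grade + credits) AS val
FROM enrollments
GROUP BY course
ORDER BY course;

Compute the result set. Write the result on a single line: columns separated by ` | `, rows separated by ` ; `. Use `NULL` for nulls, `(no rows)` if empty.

CS101 | 75 ; CS201 | 97 ; EN101 | 71 ; MA110 | 90

For each row compute grade + credits.
Group by course; take MAX of the expression per group.
  CS101: ids {21, 29, 36} → MAX(grade + credits)=75
  CS201: ids {10, 17} → MAX(grade + credits)=97
  EN101: ids {4, 20, 32, 33, 35} → MAX(grade + credits)=71
  MA110: ids {2, 31} → MAX(grade + credits)=90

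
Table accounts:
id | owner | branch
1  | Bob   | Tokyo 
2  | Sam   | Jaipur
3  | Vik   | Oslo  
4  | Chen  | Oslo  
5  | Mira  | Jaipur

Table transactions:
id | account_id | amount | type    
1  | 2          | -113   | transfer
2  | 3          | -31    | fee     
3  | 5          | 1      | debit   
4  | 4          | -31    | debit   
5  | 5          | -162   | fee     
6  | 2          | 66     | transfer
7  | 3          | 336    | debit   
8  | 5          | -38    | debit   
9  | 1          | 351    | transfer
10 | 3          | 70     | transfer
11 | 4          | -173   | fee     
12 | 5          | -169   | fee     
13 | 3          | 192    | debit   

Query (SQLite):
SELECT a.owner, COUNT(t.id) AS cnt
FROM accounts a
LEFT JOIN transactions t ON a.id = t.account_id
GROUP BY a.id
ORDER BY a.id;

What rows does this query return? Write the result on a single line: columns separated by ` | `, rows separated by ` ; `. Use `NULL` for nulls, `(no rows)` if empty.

Bob | 1 ; Sam | 2 ; Vik | 4 ; Chen | 2 ; Mira | 4

LEFT JOIN keeps every accounts row; unmatched ones get NULL for transactions columns.
Group by accounts.id and compute COUNT(t.id). COUNT(col) of an all-NULL group is 0.
  1: ids {9} → COUNT(t.id)=1
  2: ids {1, 6} → COUNT(t.id)=2
  3: ids {2, 7, 10, 13} → COUNT(t.id)=4
  4: ids {4, 11} → COUNT(t.id)=2
  5: ids {3, 5, 8, 12} → COUNT(t.id)=4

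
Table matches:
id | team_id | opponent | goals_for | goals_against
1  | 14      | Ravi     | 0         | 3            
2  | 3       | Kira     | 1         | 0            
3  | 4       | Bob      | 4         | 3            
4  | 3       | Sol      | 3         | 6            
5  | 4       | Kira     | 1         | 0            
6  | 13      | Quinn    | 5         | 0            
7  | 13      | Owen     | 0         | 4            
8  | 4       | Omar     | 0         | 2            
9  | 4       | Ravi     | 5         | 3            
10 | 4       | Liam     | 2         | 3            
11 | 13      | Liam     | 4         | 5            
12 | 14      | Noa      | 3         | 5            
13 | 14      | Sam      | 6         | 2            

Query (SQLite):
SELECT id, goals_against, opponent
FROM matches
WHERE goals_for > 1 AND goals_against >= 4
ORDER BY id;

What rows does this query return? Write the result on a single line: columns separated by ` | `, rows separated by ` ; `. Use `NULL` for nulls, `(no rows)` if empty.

4 | 6 | Sol ; 11 | 5 | Liam ; 12 | 5 | Noa

goals_for > 1: ids {3, 4, 6, 9, 10, 11, 12, 13}
goals_against >= 4: ids {4, 7, 11, 12}
Combine with AND.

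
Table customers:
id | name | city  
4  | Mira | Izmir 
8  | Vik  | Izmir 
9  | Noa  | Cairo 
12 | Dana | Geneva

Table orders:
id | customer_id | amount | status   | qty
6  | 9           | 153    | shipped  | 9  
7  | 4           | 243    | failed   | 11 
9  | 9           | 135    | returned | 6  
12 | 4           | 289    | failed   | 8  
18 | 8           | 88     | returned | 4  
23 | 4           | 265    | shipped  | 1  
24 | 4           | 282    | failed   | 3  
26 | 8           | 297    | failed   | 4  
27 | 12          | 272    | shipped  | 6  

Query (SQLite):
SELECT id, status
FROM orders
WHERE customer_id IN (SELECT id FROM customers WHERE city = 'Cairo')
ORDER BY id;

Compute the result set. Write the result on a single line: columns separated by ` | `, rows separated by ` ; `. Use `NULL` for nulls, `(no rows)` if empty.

Inner query: customers.id where city = 'Cairo'.
Outer: keep orders rows whose customer_id is in that set.
Inner query → {9}

6 | shipped ; 9 | returned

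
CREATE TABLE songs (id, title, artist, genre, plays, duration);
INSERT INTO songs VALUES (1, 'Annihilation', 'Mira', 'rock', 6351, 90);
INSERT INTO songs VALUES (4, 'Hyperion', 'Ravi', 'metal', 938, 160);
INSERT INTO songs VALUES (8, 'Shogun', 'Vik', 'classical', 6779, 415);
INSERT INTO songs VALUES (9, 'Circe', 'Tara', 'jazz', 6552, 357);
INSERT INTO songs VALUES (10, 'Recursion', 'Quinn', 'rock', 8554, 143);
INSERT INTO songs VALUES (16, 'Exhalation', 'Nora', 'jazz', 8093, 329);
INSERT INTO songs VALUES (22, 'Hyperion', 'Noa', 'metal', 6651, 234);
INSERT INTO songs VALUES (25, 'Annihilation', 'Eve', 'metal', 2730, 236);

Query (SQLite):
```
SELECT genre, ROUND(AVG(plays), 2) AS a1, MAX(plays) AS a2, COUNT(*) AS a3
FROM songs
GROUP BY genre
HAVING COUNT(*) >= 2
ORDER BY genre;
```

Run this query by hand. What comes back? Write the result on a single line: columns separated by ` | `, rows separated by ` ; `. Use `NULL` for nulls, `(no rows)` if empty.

jazz | 7322.5 | 8093 | 2 ; metal | 3439.67 | 6651 | 3 ; rock | 7452.5 | 8554 | 2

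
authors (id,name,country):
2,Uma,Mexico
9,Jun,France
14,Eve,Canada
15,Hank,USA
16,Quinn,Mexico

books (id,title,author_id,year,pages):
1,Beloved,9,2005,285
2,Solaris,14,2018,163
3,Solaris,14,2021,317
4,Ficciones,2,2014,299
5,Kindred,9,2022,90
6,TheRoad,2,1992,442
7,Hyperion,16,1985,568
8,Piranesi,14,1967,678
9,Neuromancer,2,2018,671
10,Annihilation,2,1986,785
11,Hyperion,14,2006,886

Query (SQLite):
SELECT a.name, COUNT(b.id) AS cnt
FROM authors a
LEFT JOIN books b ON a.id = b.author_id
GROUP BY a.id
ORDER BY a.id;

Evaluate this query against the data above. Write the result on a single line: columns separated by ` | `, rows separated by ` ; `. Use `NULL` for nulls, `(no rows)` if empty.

LEFT JOIN keeps every authors row; unmatched ones get NULL for books columns.
Group by authors.id and compute COUNT(b.id). COUNT(col) of an all-NULL group is 0.
  2: ids {4, 6, 9, 10} → COUNT(b.id)=4
  9: ids {1, 5} → COUNT(b.id)=2
  14: ids {2, 3, 8, 11} → COUNT(b.id)=4
  15: ids {—} → COUNT(b.id)=0
  16: ids {7} → COUNT(b.id)=1

Uma | 4 ; Jun | 2 ; Eve | 4 ; Hank | 0 ; Quinn | 1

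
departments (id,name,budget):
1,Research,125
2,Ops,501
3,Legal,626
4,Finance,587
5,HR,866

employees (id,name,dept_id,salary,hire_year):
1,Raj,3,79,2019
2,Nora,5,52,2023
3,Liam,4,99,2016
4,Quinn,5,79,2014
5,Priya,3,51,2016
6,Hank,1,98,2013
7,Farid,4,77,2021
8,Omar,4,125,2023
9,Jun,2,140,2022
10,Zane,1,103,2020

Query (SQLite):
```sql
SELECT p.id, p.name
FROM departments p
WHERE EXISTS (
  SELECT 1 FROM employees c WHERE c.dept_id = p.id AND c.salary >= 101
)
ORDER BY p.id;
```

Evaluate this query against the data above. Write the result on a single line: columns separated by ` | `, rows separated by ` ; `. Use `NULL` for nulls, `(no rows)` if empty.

For each departments row, check whether any employees with matching dept_id has salary >= 101.
Keep rows where that is true.

1 | Research ; 2 | Ops ; 4 | Finance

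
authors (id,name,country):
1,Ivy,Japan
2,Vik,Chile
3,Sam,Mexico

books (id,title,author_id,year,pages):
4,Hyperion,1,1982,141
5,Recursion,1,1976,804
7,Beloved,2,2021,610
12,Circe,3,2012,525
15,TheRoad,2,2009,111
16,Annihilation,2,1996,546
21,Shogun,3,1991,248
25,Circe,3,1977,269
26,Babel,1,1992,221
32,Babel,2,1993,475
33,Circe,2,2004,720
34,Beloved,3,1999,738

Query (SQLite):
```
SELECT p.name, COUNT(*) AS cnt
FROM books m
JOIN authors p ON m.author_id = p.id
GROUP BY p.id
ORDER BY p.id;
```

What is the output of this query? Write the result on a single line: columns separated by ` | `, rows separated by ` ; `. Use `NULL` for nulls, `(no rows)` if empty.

Join each books row to its authors via author_id.
Group joined rows by authors.id; compute COUNT(*) per group.
  1: ids {4, 5, 26} → COUNT(*)=3
  2: ids {7, 15, 16, 32, 33} → COUNT(*)=5
  3: ids {12, 21, 25, 34} → COUNT(*)=4

Ivy | 3 ; Vik | 5 ; Sam | 4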